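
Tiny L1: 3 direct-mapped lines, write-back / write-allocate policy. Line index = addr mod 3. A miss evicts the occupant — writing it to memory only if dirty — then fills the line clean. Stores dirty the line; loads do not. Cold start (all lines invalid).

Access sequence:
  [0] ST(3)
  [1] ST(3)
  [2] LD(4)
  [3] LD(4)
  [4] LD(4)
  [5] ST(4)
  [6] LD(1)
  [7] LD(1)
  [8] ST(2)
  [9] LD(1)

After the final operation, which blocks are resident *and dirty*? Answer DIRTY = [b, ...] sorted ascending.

DIRTY = [2, 3]

0: W B3 → L0 miss [D]
1: W B3 → L0 hit [D]
2: R B4 → L1 miss [-]
3: R B4 → L1 hit [-]
4: R B4 → L1 hit [-]
5: W B4 → L1 hit [D]
6: R B1 → L1 miss wb→B4 [-]
7: R B1 → L1 hit [-]
8: W B2 → L2 miss [D]
9: R B1 → L1 hit [-]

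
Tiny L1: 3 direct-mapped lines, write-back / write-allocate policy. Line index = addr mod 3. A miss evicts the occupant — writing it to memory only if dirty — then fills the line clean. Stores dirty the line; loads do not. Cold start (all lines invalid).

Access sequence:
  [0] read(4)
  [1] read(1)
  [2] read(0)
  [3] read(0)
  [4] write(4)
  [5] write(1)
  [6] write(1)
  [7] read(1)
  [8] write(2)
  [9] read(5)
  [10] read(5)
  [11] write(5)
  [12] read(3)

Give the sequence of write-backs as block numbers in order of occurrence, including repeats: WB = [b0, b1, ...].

WB = [4, 2]

  0 | R B4 → L1 miss [-]
  1 | R B1 → L1 miss [-]
  2 | R B0 → L0 miss [-]
  3 | R B0 → L0 hit [-]
  4 | W B4 → L1 miss [D]
  5 | W B1 → L1 miss wb→B4 [D]
  6 | W B1 → L1 hit [D]
  7 | R B1 → L1 hit [D]
  8 | W B2 → L2 miss [D]
  9 | R B5 → L2 miss wb→B2 [-]
  10 | R B5 → L2 hit [-]
  11 | W B5 → L2 hit [D]
  12 | R B3 → L0 miss [-]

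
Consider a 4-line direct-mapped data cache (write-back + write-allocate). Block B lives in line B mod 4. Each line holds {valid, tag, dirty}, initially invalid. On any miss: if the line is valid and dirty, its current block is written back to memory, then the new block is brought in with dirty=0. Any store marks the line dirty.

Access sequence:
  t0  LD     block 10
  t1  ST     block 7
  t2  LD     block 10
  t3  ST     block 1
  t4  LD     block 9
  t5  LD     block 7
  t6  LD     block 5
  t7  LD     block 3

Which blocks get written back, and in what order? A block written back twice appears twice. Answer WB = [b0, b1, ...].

WB = [1, 7]

0: R B10 -> L2 miss  d=-]
1: W B7 -> L3 miss  d=D]
2: R B10 -> L2 hit  d=-]
3: W B1 -> L1 miss  d=D]
4: R B9 -> L1 miss wb->B1  d=-]
5: R B7 -> L3 hit  d=D]
6: R B5 -> L1 miss  d=-]
7: R B3 -> L3 miss wb->B7  d=-]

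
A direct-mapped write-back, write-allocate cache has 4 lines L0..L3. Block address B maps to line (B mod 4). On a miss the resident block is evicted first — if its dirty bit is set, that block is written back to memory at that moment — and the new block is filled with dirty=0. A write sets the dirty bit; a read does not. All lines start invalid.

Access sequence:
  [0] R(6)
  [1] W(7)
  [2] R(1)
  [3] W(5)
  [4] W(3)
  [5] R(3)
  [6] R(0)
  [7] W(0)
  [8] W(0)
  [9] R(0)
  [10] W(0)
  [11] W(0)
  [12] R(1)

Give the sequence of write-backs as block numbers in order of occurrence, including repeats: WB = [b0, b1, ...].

WB = [7, 5]

0: R B6 -> L2 miss  d=-]
1: W B7 -> L3 miss  d=D]
2: R B1 -> L1 miss  d=-]
3: W B5 -> L1 miss  d=D]
4: W B3 -> L3 miss wb->B7  d=D]
5: R B3 -> L3 hit  d=D]
6: R B0 -> L0 miss  d=-]
7: W B0 -> L0 hit  d=D]
8: W B0 -> L0 hit  d=D]
9: R B0 -> L0 hit  d=D]
10: W B0 -> L0 hit  d=D]
11: W B0 -> L0 hit  d=D]
12: R B1 -> L1 miss wb->B5  d=-]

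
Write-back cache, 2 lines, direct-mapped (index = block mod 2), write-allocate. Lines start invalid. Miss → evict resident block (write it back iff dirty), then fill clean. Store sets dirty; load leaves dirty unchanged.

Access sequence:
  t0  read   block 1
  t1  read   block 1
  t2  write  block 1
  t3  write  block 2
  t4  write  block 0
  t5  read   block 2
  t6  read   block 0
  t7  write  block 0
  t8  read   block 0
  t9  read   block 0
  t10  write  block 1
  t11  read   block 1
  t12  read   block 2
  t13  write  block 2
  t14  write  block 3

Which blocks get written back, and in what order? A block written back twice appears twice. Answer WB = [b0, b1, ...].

WB = [2, 0, 0, 1]

  0 | R B1 → L1 miss [-]
  1 | R B1 → L1 hit [-]
  2 | W B1 → L1 hit [D]
  3 | W B2 → L0 miss [D]
  4 | W B0 → L0 miss wb→B2 [D]
  5 | R B2 → L0 miss wb→B0 [-]
  6 | R B0 → L0 miss [-]
  7 | W B0 → L0 hit [D]
  8 | R B0 → L0 hit [D]
  9 | R B0 → L0 hit [D]
  10 | W B1 → L1 hit [D]
  11 | R B1 → L1 hit [D]
  12 | R B2 → L0 miss wb→B0 [-]
  13 | W B2 → L0 hit [D]
  14 | W B3 → L1 miss wb→B1 [D]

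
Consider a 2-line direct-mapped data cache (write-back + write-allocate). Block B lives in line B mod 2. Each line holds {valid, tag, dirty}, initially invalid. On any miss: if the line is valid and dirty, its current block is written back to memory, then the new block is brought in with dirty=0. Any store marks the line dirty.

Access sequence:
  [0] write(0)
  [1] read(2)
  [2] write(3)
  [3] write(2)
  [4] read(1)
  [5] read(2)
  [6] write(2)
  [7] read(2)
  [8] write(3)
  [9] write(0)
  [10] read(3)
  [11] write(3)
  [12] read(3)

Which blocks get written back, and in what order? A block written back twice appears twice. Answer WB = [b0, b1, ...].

0: W B0 → L0 miss [D]
1: R B2 → L0 miss wb→B0 [-]
2: W B3 → L1 miss [D]
3: W B2 → L0 hit [D]
4: R B1 → L1 miss wb→B3 [-]
5: R B2 → L0 hit [D]
6: W B2 → L0 hit [D]
7: R B2 → L0 hit [D]
8: W B3 → L1 miss [D]
9: W B0 → L0 miss wb→B2 [D]
10: R B3 → L1 hit [D]
11: W B3 → L1 hit [D]
12: R B3 → L1 hit [D]

WB = [0, 3, 2]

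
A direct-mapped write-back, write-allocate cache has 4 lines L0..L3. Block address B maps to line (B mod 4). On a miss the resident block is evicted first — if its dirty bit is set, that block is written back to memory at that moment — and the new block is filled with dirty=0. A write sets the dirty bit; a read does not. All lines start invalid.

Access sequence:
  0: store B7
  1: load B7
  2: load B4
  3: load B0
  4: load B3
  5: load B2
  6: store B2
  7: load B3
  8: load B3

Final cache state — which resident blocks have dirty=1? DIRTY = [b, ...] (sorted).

0: W B7 -> L3 miss  d=D]
1: R B7 -> L3 hit  d=D]
2: R B4 -> L0 miss  d=-]
3: R B0 -> L0 miss  d=-]
4: R B3 -> L3 miss wb->B7  d=-]
5: R B2 -> L2 miss  d=-]
6: W B2 -> L2 hit  d=D]
7: R B3 -> L3 hit  d=-]
8: R B3 -> L3 hit  d=-]

DIRTY = [2]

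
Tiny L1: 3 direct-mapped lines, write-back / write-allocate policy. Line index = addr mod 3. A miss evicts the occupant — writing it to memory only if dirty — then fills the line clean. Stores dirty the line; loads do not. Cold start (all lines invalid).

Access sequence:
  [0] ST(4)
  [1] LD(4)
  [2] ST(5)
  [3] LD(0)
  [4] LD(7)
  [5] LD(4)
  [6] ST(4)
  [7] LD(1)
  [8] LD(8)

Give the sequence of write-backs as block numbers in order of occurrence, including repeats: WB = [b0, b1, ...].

WB = [4, 4, 5]

  0 | W B4 → L1 miss [D]
  1 | R B4 → L1 hit [D]
  2 | W B5 → L2 miss [D]
  3 | R B0 → L0 miss [-]
  4 | R B7 → L1 miss wb→B4 [-]
  5 | R B4 → L1 miss [-]
  6 | W B4 → L1 hit [D]
  7 | R B1 → L1 miss wb→B4 [-]
  8 | R B8 → L2 miss wb→B5 [-]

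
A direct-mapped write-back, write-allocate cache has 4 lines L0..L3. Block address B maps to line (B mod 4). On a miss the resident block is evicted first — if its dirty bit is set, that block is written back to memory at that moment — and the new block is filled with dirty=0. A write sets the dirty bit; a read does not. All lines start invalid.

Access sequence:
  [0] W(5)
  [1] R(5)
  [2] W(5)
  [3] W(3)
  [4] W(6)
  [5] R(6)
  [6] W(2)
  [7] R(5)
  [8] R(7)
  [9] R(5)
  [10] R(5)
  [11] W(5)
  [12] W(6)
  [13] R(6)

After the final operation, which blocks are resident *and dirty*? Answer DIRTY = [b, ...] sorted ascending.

0: W B5 -> L1 miss  d=D]
1: R B5 -> L1 hit  d=D]
2: W B5 -> L1 hit  d=D]
3: W B3 -> L3 miss  d=D]
4: W B6 -> L2 miss  d=D]
5: R B6 -> L2 hit  d=D]
6: W B2 -> L2 miss wb->B6  d=D]
7: R B5 -> L1 hit  d=D]
8: R B7 -> L3 miss wb->B3  d=-]
9: R B5 -> L1 hit  d=D]
10: R B5 -> L1 hit  d=D]
11: W B5 -> L1 hit  d=D]
12: W B6 -> L2 miss wb->B2  d=D]
13: R B6 -> L2 hit  d=D]

DIRTY = [5, 6]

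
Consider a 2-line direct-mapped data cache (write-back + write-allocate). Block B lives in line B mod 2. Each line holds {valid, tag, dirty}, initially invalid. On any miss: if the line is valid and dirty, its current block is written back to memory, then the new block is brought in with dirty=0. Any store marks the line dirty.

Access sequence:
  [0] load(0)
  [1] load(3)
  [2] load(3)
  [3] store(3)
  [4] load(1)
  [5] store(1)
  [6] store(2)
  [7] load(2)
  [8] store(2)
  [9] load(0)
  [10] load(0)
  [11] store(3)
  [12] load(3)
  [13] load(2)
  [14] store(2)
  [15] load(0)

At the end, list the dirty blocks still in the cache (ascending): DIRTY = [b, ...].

0: R B0 -> L0 miss  d=-]
1: R B3 -> L1 miss  d=-]
2: R B3 -> L1 hit  d=-]
3: W B3 -> L1 hit  d=D]
4: R B1 -> L1 miss wb->B3  d=-]
5: W B1 -> L1 hit  d=D]
6: W B2 -> L0 miss  d=D]
7: R B2 -> L0 hit  d=D]
8: W B2 -> L0 hit  d=D]
9: R B0 -> L0 miss wb->B2  d=-]
10: R B0 -> L0 hit  d=-]
11: W B3 -> L1 miss wb->B1  d=D]
12: R B3 -> L1 hit  d=D]
13: R B2 -> L0 miss  d=-]
14: W B2 -> L0 hit  d=D]
15: R B0 -> L0 miss wb->B2  d=-]

DIRTY = [3]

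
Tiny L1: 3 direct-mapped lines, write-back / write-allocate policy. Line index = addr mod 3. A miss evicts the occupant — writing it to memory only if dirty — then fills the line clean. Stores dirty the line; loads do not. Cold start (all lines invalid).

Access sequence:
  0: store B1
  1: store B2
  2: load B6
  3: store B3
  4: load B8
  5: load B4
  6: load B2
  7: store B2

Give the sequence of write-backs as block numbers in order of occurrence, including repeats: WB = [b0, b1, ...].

WB = [2, 1]

  0 | W B1 → L1 miss [D]
  1 | W B2 → L2 miss [D]
  2 | R B6 → L0 miss [-]
  3 | W B3 → L0 miss [D]
  4 | R B8 → L2 miss wb→B2 [-]
  5 | R B4 → L1 miss wb→B1 [-]
  6 | R B2 → L2 miss [-]
  7 | W B2 → L2 hit [D]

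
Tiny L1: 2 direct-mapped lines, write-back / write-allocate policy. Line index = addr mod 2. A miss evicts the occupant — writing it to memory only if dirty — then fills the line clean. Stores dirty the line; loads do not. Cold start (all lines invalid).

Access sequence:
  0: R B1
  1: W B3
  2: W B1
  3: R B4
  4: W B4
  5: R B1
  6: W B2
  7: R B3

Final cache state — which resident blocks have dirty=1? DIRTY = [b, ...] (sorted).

  0 | R B1 → L1 miss [-]
  1 | W B3 → L1 miss [D]
  2 | W B1 → L1 miss wb→B3 [D]
  3 | R B4 → L0 miss [-]
  4 | W B4 → L0 hit [D]
  5 | R B1 → L1 hit [D]
  6 | W B2 → L0 miss wb→B4 [D]
  7 | R B3 → L1 miss wb→B1 [-]

DIRTY = [2]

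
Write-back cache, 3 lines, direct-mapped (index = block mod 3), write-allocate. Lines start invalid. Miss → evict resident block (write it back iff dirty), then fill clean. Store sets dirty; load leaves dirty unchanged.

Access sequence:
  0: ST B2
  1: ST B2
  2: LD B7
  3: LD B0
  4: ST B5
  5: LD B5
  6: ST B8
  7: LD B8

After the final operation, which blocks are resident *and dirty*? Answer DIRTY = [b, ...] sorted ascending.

  0 | W B2 → L2 miss [D]
  1 | W B2 → L2 hit [D]
  2 | R B7 → L1 miss [-]
  3 | R B0 → L0 miss [-]
  4 | W B5 → L2 miss wb→B2 [D]
  5 | R B5 → L2 hit [D]
  6 | W B8 → L2 miss wb→B5 [D]
  7 | R B8 → L2 hit [D]

DIRTY = [8]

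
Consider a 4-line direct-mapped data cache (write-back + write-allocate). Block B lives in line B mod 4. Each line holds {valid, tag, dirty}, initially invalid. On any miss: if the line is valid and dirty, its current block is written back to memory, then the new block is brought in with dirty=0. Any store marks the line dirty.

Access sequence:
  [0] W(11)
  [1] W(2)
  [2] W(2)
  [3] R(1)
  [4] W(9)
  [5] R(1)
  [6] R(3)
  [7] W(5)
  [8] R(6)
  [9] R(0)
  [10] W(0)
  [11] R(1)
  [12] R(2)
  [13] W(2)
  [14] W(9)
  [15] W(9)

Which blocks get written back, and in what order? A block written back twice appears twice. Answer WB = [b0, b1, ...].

WB = [9, 11, 2, 5]

  0 | W B11 → L3 miss [D]
  1 | W B2 → L2 miss [D]
  2 | W B2 → L2 hit [D]
  3 | R B1 → L1 miss [-]
  4 | W B9 → L1 miss [D]
  5 | R B1 → L1 miss wb→B9 [-]
  6 | R B3 → L3 miss wb→B11 [-]
  7 | W B5 → L1 miss [D]
  8 | R B6 → L2 miss wb→B2 [-]
  9 | R B0 → L0 miss [-]
  10 | W B0 → L0 hit [D]
  11 | R B1 → L1 miss wb→B5 [-]
  12 | R B2 → L2 miss [-]
  13 | W B2 → L2 hit [D]
  14 | W B9 → L1 miss [D]
  15 | W B9 → L1 hit [D]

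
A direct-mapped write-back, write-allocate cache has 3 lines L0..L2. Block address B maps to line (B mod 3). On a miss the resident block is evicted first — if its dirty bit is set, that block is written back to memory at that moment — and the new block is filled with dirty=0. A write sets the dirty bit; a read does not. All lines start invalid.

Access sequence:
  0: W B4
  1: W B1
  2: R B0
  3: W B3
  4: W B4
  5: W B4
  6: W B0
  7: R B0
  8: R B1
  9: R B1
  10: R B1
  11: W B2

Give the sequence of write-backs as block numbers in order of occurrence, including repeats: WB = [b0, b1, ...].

  0 | W B4 → L1 miss [D]
  1 | W B1 → L1 miss wb→B4 [D]
  2 | R B0 → L0 miss [-]
  3 | W B3 → L0 miss [D]
  4 | W B4 → L1 miss wb→B1 [D]
  5 | W B4 → L1 hit [D]
  6 | W B0 → L0 miss wb→B3 [D]
  7 | R B0 → L0 hit [D]
  8 | R B1 → L1 miss wb→B4 [-]
  9 | R B1 → L1 hit [-]
  10 | R B1 → L1 hit [-]
  11 | W B2 → L2 miss [D]

WB = [4, 1, 3, 4]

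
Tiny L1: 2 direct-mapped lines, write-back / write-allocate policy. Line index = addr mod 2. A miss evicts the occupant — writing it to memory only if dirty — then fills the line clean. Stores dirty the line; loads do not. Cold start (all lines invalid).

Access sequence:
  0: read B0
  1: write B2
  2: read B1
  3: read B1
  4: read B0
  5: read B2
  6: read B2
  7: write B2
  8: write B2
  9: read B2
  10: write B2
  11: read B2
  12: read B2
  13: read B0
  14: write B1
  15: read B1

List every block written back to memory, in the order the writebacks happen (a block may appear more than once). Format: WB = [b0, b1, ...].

0: R B0 -> L0 miss  d=-]
1: W B2 -> L0 miss  d=D]
2: R B1 -> L1 miss  d=-]
3: R B1 -> L1 hit  d=-]
4: R B0 -> L0 miss wb->B2  d=-]
5: R B2 -> L0 miss  d=-]
6: R B2 -> L0 hit  d=-]
7: W B2 -> L0 hit  d=D]
8: W B2 -> L0 hit  d=D]
9: R B2 -> L0 hit  d=D]
10: W B2 -> L0 hit  d=D]
11: R B2 -> L0 hit  d=D]
12: R B2 -> L0 hit  d=D]
13: R B0 -> L0 miss wb->B2  d=-]
14: W B1 -> L1 hit  d=D]
15: R B1 -> L1 hit  d=D]

WB = [2, 2]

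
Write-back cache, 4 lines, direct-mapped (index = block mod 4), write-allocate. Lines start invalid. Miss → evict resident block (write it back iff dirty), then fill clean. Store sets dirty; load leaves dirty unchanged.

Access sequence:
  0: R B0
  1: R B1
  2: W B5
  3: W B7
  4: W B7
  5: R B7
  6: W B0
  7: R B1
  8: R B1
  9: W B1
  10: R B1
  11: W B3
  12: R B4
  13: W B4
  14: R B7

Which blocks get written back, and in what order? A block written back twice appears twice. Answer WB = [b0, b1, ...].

WB = [5, 7, 0, 3]

0: R B0 → L0 miss [-]
1: R B1 → L1 miss [-]
2: W B5 → L1 miss [D]
3: W B7 → L3 miss [D]
4: W B7 → L3 hit [D]
5: R B7 → L3 hit [D]
6: W B0 → L0 hit [D]
7: R B1 → L1 miss wb→B5 [-]
8: R B1 → L1 hit [-]
9: W B1 → L1 hit [D]
10: R B1 → L1 hit [D]
11: W B3 → L3 miss wb→B7 [D]
12: R B4 → L0 miss wb→B0 [-]
13: W B4 → L0 hit [D]
14: R B7 → L3 miss wb→B3 [-]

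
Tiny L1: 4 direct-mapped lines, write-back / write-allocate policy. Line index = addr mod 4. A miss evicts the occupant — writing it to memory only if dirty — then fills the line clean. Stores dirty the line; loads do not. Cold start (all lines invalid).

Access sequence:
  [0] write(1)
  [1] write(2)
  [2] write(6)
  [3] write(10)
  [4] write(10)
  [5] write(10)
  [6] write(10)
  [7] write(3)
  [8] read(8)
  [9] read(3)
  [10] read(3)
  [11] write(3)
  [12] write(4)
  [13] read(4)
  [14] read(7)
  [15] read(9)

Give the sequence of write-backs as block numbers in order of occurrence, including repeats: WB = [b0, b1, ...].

WB = [2, 6, 3, 1]

0: W B1 → L1 miss [D]
1: W B2 → L2 miss [D]
2: W B6 → L2 miss wb→B2 [D]
3: W B10 → L2 miss wb→B6 [D]
4: W B10 → L2 hit [D]
5: W B10 → L2 hit [D]
6: W B10 → L2 hit [D]
7: W B3 → L3 miss [D]
8: R B8 → L0 miss [-]
9: R B3 → L3 hit [D]
10: R B3 → L3 hit [D]
11: W B3 → L3 hit [D]
12: W B4 → L0 miss [D]
13: R B4 → L0 hit [D]
14: R B7 → L3 miss wb→B3 [-]
15: R B9 → L1 miss wb→B1 [-]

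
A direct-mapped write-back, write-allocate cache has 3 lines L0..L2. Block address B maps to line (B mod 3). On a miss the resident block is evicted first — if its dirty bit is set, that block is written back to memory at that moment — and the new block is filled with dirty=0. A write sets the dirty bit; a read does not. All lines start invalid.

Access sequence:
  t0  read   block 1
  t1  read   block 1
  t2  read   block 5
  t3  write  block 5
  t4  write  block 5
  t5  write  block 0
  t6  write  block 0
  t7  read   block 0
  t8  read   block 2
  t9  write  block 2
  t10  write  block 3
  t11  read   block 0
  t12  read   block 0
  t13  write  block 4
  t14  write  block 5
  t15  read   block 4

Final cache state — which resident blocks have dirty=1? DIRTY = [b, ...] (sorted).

DIRTY = [4, 5]

  0 | R B1 → L1 miss [-]
  1 | R B1 → L1 hit [-]
  2 | R B5 → L2 miss [-]
  3 | W B5 → L2 hit [D]
  4 | W B5 → L2 hit [D]
  5 | W B0 → L0 miss [D]
  6 | W B0 → L0 hit [D]
  7 | R B0 → L0 hit [D]
  8 | R B2 → L2 miss wb→B5 [-]
  9 | W B2 → L2 hit [D]
  10 | W B3 → L0 miss wb→B0 [D]
  11 | R B0 → L0 miss wb→B3 [-]
  12 | R B0 → L0 hit [-]
  13 | W B4 → L1 miss [D]
  14 | W B5 → L2 miss wb→B2 [D]
  15 | R B4 → L1 hit [D]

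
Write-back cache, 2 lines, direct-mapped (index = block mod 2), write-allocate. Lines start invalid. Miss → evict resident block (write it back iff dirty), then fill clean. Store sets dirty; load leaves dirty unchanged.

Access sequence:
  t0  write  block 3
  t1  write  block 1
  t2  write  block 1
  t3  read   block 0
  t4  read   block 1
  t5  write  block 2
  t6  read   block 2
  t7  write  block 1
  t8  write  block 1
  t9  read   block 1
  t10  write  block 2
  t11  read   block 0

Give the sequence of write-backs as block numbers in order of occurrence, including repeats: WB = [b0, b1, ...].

WB = [3, 2]

  0 | W B3 → L1 miss [D]
  1 | W B1 → L1 miss wb→B3 [D]
  2 | W B1 → L1 hit [D]
  3 | R B0 → L0 miss [-]
  4 | R B1 → L1 hit [D]
  5 | W B2 → L0 miss [D]
  6 | R B2 → L0 hit [D]
  7 | W B1 → L1 hit [D]
  8 | W B1 → L1 hit [D]
  9 | R B1 → L1 hit [D]
  10 | W B2 → L0 hit [D]
  11 | R B0 → L0 miss wb→B2 [-]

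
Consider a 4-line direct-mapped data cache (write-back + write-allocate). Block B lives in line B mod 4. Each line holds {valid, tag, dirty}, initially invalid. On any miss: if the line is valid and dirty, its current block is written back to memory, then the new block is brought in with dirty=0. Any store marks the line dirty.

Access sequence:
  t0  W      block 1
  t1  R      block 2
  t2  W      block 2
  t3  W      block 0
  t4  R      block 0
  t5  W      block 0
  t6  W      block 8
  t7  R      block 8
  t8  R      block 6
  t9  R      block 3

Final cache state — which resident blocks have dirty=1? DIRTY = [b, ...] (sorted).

0: W B1 -> L1 miss  d=D]
1: R B2 -> L2 miss  d=-]
2: W B2 -> L2 hit  d=D]
3: W B0 -> L0 miss  d=D]
4: R B0 -> L0 hit  d=D]
5: W B0 -> L0 hit  d=D]
6: W B8 -> L0 miss wb->B0  d=D]
7: R B8 -> L0 hit  d=D]
8: R B6 -> L2 miss wb->B2  d=-]
9: R B3 -> L3 miss  d=-]

DIRTY = [1, 8]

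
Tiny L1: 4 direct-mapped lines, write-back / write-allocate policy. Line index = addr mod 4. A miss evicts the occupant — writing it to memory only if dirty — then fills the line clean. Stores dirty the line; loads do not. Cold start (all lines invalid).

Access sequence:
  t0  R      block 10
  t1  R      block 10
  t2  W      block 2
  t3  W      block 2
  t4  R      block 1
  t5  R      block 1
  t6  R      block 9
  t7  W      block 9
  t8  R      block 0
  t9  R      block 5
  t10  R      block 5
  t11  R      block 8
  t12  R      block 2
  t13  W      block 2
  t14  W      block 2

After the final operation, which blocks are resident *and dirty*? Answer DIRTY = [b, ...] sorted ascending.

DIRTY = [2]

  0 | R B10 → L2 miss [-]
  1 | R B10 → L2 hit [-]
  2 | W B2 → L2 miss [D]
  3 | W B2 → L2 hit [D]
  4 | R B1 → L1 miss [-]
  5 | R B1 → L1 hit [-]
  6 | R B9 → L1 miss [-]
  7 | W B9 → L1 hit [D]
  8 | R B0 → L0 miss [-]
  9 | R B5 → L1 miss wb→B9 [-]
  10 | R B5 → L1 hit [-]
  11 | R B8 → L0 miss [-]
  12 | R B2 → L2 hit [D]
  13 | W B2 → L2 hit [D]
  14 | W B2 → L2 hit [D]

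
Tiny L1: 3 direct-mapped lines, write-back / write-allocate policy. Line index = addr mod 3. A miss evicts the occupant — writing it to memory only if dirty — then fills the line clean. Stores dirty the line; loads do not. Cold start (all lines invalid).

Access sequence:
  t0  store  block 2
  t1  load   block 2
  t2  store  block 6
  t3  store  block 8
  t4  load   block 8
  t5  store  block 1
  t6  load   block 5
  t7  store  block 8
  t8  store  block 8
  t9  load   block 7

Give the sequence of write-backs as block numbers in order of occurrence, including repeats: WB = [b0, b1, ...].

0: W B2 -> L2 miss  d=D]
1: R B2 -> L2 hit  d=D]
2: W B6 -> L0 miss  d=D]
3: W B8 -> L2 miss wb->B2  d=D]
4: R B8 -> L2 hit  d=D]
5: W B1 -> L1 miss  d=D]
6: R B5 -> L2 miss wb->B8  d=-]
7: W B8 -> L2 miss  d=D]
8: W B8 -> L2 hit  d=D]
9: R B7 -> L1 miss wb->B1  d=-]

WB = [2, 8, 1]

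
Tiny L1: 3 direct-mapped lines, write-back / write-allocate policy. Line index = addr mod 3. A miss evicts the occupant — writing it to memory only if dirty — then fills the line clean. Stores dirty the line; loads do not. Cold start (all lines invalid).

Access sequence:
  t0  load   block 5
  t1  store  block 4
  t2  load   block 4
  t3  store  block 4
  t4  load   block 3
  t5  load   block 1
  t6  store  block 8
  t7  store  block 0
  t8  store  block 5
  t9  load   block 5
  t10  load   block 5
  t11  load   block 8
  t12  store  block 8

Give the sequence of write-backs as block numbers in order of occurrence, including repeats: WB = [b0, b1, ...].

0: R B5 → L2 miss [-]
1: W B4 → L1 miss [D]
2: R B4 → L1 hit [D]
3: W B4 → L1 hit [D]
4: R B3 → L0 miss [-]
5: R B1 → L1 miss wb→B4 [-]
6: W B8 → L2 miss [D]
7: W B0 → L0 miss [D]
8: W B5 → L2 miss wb→B8 [D]
9: R B5 → L2 hit [D]
10: R B5 → L2 hit [D]
11: R B8 → L2 miss wb→B5 [-]
12: W B8 → L2 hit [D]

WB = [4, 8, 5]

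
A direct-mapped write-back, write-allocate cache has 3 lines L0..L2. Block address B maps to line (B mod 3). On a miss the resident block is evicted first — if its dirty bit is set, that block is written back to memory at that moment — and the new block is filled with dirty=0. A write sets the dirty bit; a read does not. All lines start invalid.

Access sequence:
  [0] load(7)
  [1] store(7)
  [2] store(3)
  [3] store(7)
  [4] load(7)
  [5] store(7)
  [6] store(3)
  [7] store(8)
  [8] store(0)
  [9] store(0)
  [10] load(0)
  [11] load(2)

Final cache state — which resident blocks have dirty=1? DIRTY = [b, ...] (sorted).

DIRTY = [0, 7]

  0 | R B7 → L1 miss [-]
  1 | W B7 → L1 hit [D]
  2 | W B3 → L0 miss [D]
  3 | W B7 → L1 hit [D]
  4 | R B7 → L1 hit [D]
  5 | W B7 → L1 hit [D]
  6 | W B3 → L0 hit [D]
  7 | W B8 → L2 miss [D]
  8 | W B0 → L0 miss wb→B3 [D]
  9 | W B0 → L0 hit [D]
  10 | R B0 → L0 hit [D]
  11 | R B2 → L2 miss wb→B8 [-]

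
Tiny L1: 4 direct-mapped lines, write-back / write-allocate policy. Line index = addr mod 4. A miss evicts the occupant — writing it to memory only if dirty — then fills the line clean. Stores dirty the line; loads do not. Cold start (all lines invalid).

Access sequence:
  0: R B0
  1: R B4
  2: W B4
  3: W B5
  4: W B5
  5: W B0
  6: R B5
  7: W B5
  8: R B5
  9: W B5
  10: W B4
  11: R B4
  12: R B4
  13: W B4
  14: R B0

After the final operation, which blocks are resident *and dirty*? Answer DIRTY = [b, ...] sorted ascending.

0: R B0 -> L0 miss  d=-]
1: R B4 -> L0 miss  d=-]
2: W B4 -> L0 hit  d=D]
3: W B5 -> L1 miss  d=D]
4: W B5 -> L1 hit  d=D]
5: W B0 -> L0 miss wb->B4  d=D]
6: R B5 -> L1 hit  d=D]
7: W B5 -> L1 hit  d=D]
8: R B5 -> L1 hit  d=D]
9: W B5 -> L1 hit  d=D]
10: W B4 -> L0 miss wb->B0  d=D]
11: R B4 -> L0 hit  d=D]
12: R B4 -> L0 hit  d=D]
13: W B4 -> L0 hit  d=D]
14: R B0 -> L0 miss wb->B4  d=-]

DIRTY = [5]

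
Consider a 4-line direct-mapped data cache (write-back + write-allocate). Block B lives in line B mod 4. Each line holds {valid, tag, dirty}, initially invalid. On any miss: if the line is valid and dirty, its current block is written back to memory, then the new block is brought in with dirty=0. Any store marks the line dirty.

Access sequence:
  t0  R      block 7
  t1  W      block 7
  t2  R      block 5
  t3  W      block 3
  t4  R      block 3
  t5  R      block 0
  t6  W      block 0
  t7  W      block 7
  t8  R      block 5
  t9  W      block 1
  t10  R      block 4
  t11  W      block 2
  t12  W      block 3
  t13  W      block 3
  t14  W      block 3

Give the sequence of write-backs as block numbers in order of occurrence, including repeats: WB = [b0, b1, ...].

  0 | R B7 → L3 miss [-]
  1 | W B7 → L3 hit [D]
  2 | R B5 → L1 miss [-]
  3 | W B3 → L3 miss wb→B7 [D]
  4 | R B3 → L3 hit [D]
  5 | R B0 → L0 miss [-]
  6 | W B0 → L0 hit [D]
  7 | W B7 → L3 miss wb→B3 [D]
  8 | R B5 → L1 hit [-]
  9 | W B1 → L1 miss [D]
  10 | R B4 → L0 miss wb→B0 [-]
  11 | W B2 → L2 miss [D]
  12 | W B3 → L3 miss wb→B7 [D]
  13 | W B3 → L3 hit [D]
  14 | W B3 → L3 hit [D]

WB = [7, 3, 0, 7]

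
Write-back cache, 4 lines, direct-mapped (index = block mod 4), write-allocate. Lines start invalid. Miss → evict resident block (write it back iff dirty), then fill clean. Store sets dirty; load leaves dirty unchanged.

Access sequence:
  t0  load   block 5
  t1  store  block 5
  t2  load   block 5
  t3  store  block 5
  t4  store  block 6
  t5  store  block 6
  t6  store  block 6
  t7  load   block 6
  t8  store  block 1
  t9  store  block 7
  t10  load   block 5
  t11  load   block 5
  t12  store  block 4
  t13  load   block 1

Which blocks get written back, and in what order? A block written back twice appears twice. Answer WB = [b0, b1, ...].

0: R B5 -> L1 miss  d=-]
1: W B5 -> L1 hit  d=D]
2: R B5 -> L1 hit  d=D]
3: W B5 -> L1 hit  d=D]
4: W B6 -> L2 miss  d=D]
5: W B6 -> L2 hit  d=D]
6: W B6 -> L2 hit  d=D]
7: R B6 -> L2 hit  d=D]
8: W B1 -> L1 miss wb->B5  d=D]
9: W B7 -> L3 miss  d=D]
10: R B5 -> L1 miss wb->B1  d=-]
11: R B5 -> L1 hit  d=-]
12: W B4 -> L0 miss  d=D]
13: R B1 -> L1 miss  d=-]

WB = [5, 1]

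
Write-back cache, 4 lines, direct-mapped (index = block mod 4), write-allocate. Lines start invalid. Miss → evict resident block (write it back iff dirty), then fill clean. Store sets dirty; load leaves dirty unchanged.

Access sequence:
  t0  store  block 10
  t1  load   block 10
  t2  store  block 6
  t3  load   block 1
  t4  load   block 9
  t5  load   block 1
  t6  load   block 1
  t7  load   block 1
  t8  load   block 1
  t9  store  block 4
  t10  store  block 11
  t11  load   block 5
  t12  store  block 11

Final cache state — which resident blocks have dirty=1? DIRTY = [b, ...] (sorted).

  0 | W B10 → L2 miss [D]
  1 | R B10 → L2 hit [D]
  2 | W B6 → L2 miss wb→B10 [D]
  3 | R B1 → L1 miss [-]
  4 | R B9 → L1 miss [-]
  5 | R B1 → L1 miss [-]
  6 | R B1 → L1 hit [-]
  7 | R B1 → L1 hit [-]
  8 | R B1 → L1 hit [-]
  9 | W B4 → L0 miss [D]
  10 | W B11 → L3 miss [D]
  11 | R B5 → L1 miss [-]
  12 | W B11 → L3 hit [D]

DIRTY = [4, 6, 11]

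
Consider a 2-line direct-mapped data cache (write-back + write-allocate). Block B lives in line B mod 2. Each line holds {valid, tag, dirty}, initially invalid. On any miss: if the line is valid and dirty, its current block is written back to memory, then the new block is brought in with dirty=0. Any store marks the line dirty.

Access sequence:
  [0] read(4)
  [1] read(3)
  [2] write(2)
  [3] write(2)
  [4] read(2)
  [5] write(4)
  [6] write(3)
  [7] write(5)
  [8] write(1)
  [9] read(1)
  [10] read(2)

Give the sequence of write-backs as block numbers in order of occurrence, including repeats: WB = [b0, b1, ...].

WB = [2, 3, 5, 4]

0: R B4 -> L0 miss  d=-]
1: R B3 -> L1 miss  d=-]
2: W B2 -> L0 miss  d=D]
3: W B2 -> L0 hit  d=D]
4: R B2 -> L0 hit  d=D]
5: W B4 -> L0 miss wb->B2  d=D]
6: W B3 -> L1 hit  d=D]
7: W B5 -> L1 miss wb->B3  d=D]
8: W B1 -> L1 miss wb->B5  d=D]
9: R B1 -> L1 hit  d=D]
10: R B2 -> L0 miss wb->B4  d=-]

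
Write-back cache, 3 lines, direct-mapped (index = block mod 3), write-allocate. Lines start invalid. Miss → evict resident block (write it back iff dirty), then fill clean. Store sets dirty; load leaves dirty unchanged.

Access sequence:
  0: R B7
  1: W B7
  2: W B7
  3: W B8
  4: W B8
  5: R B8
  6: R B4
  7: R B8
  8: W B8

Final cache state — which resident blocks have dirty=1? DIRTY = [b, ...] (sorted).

DIRTY = [8]

0: R B7 -> L1 miss  d=-]
1: W B7 -> L1 hit  d=D]
2: W B7 -> L1 hit  d=D]
3: W B8 -> L2 miss  d=D]
4: W B8 -> L2 hit  d=D]
5: R B8 -> L2 hit  d=D]
6: R B4 -> L1 miss wb->B7  d=-]
7: R B8 -> L2 hit  d=D]
8: W B8 -> L2 hit  d=D]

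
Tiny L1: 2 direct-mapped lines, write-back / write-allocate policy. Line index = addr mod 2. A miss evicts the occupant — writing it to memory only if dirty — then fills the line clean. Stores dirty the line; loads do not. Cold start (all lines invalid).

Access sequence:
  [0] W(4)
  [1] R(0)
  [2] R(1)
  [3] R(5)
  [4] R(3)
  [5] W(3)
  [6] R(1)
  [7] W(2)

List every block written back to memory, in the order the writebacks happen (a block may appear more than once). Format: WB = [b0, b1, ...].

WB = [4, 3]

0: W B4 → L0 miss [D]
1: R B0 → L0 miss wb→B4 [-]
2: R B1 → L1 miss [-]
3: R B5 → L1 miss [-]
4: R B3 → L1 miss [-]
5: W B3 → L1 hit [D]
6: R B1 → L1 miss wb→B3 [-]
7: W B2 → L0 miss [D]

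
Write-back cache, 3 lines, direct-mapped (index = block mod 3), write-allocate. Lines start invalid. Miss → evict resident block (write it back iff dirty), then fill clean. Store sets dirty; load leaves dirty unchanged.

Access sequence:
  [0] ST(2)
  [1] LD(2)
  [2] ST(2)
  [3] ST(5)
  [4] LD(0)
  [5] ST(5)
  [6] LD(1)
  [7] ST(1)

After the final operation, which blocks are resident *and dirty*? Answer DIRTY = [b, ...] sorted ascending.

  0 | W B2 → L2 miss [D]
  1 | R B2 → L2 hit [D]
  2 | W B2 → L2 hit [D]
  3 | W B5 → L2 miss wb→B2 [D]
  4 | R B0 → L0 miss [-]
  5 | W B5 → L2 hit [D]
  6 | R B1 → L1 miss [-]
  7 | W B1 → L1 hit [D]

DIRTY = [1, 5]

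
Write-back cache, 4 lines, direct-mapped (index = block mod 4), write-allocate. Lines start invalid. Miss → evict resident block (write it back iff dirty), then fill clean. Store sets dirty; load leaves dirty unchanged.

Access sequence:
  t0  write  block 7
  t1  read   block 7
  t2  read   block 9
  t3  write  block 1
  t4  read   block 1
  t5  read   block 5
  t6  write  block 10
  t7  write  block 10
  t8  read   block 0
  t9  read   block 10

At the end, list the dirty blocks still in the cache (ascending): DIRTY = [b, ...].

0: W B7 → L3 miss [D]
1: R B7 → L3 hit [D]
2: R B9 → L1 miss [-]
3: W B1 → L1 miss [D]
4: R B1 → L1 hit [D]
5: R B5 → L1 miss wb→B1 [-]
6: W B10 → L2 miss [D]
7: W B10 → L2 hit [D]
8: R B0 → L0 miss [-]
9: R B10 → L2 hit [D]

DIRTY = [7, 10]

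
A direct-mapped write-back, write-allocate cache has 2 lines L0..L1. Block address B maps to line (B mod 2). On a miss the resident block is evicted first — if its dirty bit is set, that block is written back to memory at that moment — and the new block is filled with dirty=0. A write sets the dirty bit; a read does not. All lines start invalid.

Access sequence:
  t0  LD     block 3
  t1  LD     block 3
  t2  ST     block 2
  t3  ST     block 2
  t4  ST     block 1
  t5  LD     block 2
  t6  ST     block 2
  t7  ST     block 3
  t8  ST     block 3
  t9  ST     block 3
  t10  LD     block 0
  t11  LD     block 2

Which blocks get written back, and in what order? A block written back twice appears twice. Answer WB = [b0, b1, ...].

WB = [1, 2]

0: R B3 -> L1 miss  d=-]
1: R B3 -> L1 hit  d=-]
2: W B2 -> L0 miss  d=D]
3: W B2 -> L0 hit  d=D]
4: W B1 -> L1 miss  d=D]
5: R B2 -> L0 hit  d=D]
6: W B2 -> L0 hit  d=D]
7: W B3 -> L1 miss wb->B1  d=D]
8: W B3 -> L1 hit  d=D]
9: W B3 -> L1 hit  d=D]
10: R B0 -> L0 miss wb->B2  d=-]
11: R B2 -> L0 miss  d=-]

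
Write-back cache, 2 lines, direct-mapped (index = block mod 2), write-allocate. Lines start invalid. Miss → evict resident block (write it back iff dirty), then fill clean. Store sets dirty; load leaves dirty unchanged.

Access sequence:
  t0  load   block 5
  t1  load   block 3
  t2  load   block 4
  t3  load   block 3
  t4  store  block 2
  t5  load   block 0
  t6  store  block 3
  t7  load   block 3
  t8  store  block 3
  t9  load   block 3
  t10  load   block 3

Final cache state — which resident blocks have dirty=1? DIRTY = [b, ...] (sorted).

0: R B5 → L1 miss [-]
1: R B3 → L1 miss [-]
2: R B4 → L0 miss [-]
3: R B3 → L1 hit [-]
4: W B2 → L0 miss [D]
5: R B0 → L0 miss wb→B2 [-]
6: W B3 → L1 hit [D]
7: R B3 → L1 hit [D]
8: W B3 → L1 hit [D]
9: R B3 → L1 hit [D]
10: R B3 → L1 hit [D]

DIRTY = [3]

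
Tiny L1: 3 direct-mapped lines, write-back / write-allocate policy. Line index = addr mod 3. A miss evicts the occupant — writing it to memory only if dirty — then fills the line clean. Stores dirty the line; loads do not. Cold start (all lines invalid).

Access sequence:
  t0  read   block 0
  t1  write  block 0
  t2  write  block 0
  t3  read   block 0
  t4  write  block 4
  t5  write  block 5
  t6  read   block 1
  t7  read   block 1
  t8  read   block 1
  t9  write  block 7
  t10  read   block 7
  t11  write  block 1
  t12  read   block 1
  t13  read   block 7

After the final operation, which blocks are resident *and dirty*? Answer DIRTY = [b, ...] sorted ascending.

DIRTY = [0, 5]

  0 | R B0 → L0 miss [-]
  1 | W B0 → L0 hit [D]
  2 | W B0 → L0 hit [D]
  3 | R B0 → L0 hit [D]
  4 | W B4 → L1 miss [D]
  5 | W B5 → L2 miss [D]
  6 | R B1 → L1 miss wb→B4 [-]
  7 | R B1 → L1 hit [-]
  8 | R B1 → L1 hit [-]
  9 | W B7 → L1 miss [D]
  10 | R B7 → L1 hit [D]
  11 | W B1 → L1 miss wb→B7 [D]
  12 | R B1 → L1 hit [D]
  13 | R B7 → L1 miss wb→B1 [-]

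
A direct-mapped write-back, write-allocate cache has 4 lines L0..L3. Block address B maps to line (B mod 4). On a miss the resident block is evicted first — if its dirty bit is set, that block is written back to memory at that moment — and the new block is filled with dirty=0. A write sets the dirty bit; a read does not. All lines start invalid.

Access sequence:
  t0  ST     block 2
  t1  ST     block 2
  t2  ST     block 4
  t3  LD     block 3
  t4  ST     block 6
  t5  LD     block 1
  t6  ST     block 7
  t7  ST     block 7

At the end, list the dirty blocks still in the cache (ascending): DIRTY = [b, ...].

0: W B2 → L2 miss [D]
1: W B2 → L2 hit [D]
2: W B4 → L0 miss [D]
3: R B3 → L3 miss [-]
4: W B6 → L2 miss wb→B2 [D]
5: R B1 → L1 miss [-]
6: W B7 → L3 miss [D]
7: W B7 → L3 hit [D]

DIRTY = [4, 6, 7]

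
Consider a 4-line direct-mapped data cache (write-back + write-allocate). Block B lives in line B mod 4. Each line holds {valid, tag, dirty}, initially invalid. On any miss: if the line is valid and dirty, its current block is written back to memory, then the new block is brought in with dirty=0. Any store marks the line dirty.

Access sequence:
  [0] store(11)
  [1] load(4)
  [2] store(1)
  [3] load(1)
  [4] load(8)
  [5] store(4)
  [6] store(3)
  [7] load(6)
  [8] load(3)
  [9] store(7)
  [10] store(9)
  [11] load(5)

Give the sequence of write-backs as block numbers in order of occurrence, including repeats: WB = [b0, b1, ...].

  0 | W B11 → L3 miss [D]
  1 | R B4 → L0 miss [-]
  2 | W B1 → L1 miss [D]
  3 | R B1 → L1 hit [D]
  4 | R B8 → L0 miss [-]
  5 | W B4 → L0 miss [D]
  6 | W B3 → L3 miss wb→B11 [D]
  7 | R B6 → L2 miss [-]
  8 | R B3 → L3 hit [D]
  9 | W B7 → L3 miss wb→B3 [D]
  10 | W B9 → L1 miss wb→B1 [D]
  11 | R B5 → L1 miss wb→B9 [-]

WB = [11, 3, 1, 9]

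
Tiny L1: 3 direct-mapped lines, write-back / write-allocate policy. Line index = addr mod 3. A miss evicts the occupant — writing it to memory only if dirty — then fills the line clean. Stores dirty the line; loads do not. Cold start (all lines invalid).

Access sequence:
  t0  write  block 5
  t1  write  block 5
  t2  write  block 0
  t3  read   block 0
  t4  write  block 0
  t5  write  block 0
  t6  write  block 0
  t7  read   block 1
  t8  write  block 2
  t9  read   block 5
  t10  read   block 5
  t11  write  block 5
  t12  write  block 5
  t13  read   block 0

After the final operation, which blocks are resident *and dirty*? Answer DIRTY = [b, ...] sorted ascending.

  0 | W B5 → L2 miss [D]
  1 | W B5 → L2 hit [D]
  2 | W B0 → L0 miss [D]
  3 | R B0 → L0 hit [D]
  4 | W B0 → L0 hit [D]
  5 | W B0 → L0 hit [D]
  6 | W B0 → L0 hit [D]
  7 | R B1 → L1 miss [-]
  8 | W B2 → L2 miss wb→B5 [D]
  9 | R B5 → L2 miss wb→B2 [-]
  10 | R B5 → L2 hit [-]
  11 | W B5 → L2 hit [D]
  12 | W B5 → L2 hit [D]
  13 | R B0 → L0 hit [D]

DIRTY = [0, 5]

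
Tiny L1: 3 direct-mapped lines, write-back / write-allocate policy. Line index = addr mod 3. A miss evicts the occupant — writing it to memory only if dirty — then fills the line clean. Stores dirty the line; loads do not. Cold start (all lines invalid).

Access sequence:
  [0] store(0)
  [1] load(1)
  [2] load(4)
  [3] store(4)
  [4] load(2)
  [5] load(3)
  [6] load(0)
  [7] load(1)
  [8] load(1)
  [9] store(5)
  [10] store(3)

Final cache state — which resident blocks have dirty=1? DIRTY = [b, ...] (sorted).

DIRTY = [3, 5]

0: W B0 → L0 miss [D]
1: R B1 → L1 miss [-]
2: R B4 → L1 miss [-]
3: W B4 → L1 hit [D]
4: R B2 → L2 miss [-]
5: R B3 → L0 miss wb→B0 [-]
6: R B0 → L0 miss [-]
7: R B1 → L1 miss wb→B4 [-]
8: R B1 → L1 hit [-]
9: W B5 → L2 miss [D]
10: W B3 → L0 miss [D]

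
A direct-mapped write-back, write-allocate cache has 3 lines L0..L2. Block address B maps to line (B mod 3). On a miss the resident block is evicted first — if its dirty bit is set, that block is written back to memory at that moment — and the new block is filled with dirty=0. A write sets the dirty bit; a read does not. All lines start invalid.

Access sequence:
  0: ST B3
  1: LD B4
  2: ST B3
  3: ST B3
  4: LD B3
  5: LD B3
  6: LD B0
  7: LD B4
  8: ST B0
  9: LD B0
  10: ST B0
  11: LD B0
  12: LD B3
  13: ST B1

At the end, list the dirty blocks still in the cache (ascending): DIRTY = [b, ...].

DIRTY = [1]

0: W B3 → L0 miss [D]
1: R B4 → L1 miss [-]
2: W B3 → L0 hit [D]
3: W B3 → L0 hit [D]
4: R B3 → L0 hit [D]
5: R B3 → L0 hit [D]
6: R B0 → L0 miss wb→B3 [-]
7: R B4 → L1 hit [-]
8: W B0 → L0 hit [D]
9: R B0 → L0 hit [D]
10: W B0 → L0 hit [D]
11: R B0 → L0 hit [D]
12: R B3 → L0 miss wb→B0 [-]
13: W B1 → L1 miss [D]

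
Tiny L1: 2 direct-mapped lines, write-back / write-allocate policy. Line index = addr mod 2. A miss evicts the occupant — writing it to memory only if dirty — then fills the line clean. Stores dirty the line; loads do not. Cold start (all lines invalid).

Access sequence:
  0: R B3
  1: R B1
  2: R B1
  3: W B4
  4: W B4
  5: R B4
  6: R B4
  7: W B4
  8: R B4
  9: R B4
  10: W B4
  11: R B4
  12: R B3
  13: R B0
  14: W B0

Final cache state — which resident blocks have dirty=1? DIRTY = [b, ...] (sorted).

  0 | R B3 → L1 miss [-]
  1 | R B1 → L1 miss [-]
  2 | R B1 → L1 hit [-]
  3 | W B4 → L0 miss [D]
  4 | W B4 → L0 hit [D]
  5 | R B4 → L0 hit [D]
  6 | R B4 → L0 hit [D]
  7 | W B4 → L0 hit [D]
  8 | R B4 → L0 hit [D]
  9 | R B4 → L0 hit [D]
  10 | W B4 → L0 hit [D]
  11 | R B4 → L0 hit [D]
  12 | R B3 → L1 miss [-]
  13 | R B0 → L0 miss wb→B4 [-]
  14 | W B0 → L0 hit [D]

DIRTY = [0]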